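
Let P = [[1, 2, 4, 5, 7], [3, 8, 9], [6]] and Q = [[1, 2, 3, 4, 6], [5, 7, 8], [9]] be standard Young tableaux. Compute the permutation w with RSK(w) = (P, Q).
Reverse the RSK construction: for i from n down to 1, find the cell of Q containing i, remove the entry at that cell from P, and reverse-bump it up through P; the value ejected from row 1 is w(i).

Step i=9: Q has 9 at row 3, column 1; remove 6 from row 3 of P and reverse-bump: 6 enters row 2 and ejects 3; 3 enters row 1 and ejects 2. So w(9) = 2. P is now [[1, 3, 4, 5, 7], [6, 8, 9]].
Step i=8: Q has 8 at row 2, column 3; remove 9 from row 2 of P and reverse-bump: 9 enters row 1 and ejects 7. So w(8) = 7. P is now [[1, 3, 4, 5, 9], [6, 8]].
Step i=7: Q has 7 at row 2, column 2; remove 8 from row 2 of P and reverse-bump: 8 enters row 1 and ejects 5. So w(7) = 5. P is now [[1, 3, 4, 8, 9], [6]].
Step i=6: Q has 6 at row 1, column 5; remove that cell from P, ejecting 9. So w(6) = 9. P is now [[1, 3, 4, 8], [6]].
Step i=5: Q has 5 at row 2, column 1; remove 6 from row 2 of P and reverse-bump: 6 enters row 1 and ejects 4. So w(5) = 4. P is now [[1, 3, 6, 8]].
Step i=4: Q has 4 at row 1, column 4; remove that cell from P, ejecting 8. So w(4) = 8. P is now [[1, 3, 6]].
Step i=3: Q has 3 at row 1, column 3; remove that cell from P, ejecting 6. So w(3) = 6. P is now [[1, 3]].
Step i=2: Q has 2 at row 1, column 2; remove that cell from P, ejecting 3. So w(2) = 3. P is now [[1]].
Step i=1: Q has 1 at row 1, column 1; remove that cell from P, ejecting 1. So w(1) = 1. P is now [].

So w = 1 3 6 8 4 9 5 7 2.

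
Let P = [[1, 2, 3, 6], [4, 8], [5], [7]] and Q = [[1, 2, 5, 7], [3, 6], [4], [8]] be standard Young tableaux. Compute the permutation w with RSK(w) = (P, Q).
1 7 5 2 8 4 6 3

Reverse the RSK construction: for i from n down to 1, find the cell of Q containing i, remove the entry at that cell from P, and reverse-bump it up through P; the value ejected from row 1 is w(i).

Step i=8: Q has 8 at row 4, column 1; remove 7 from row 4 of P and reverse-bump: 7 enters row 3 and ejects 5; 5 enters row 2 and ejects 4; 4 enters row 1 and ejects 3. So w(8) = 3. P is now [[1, 2, 4, 6], [5, 8], [7]].
Step i=7: Q has 7 at row 1, column 4; remove that cell from P, ejecting 6. So w(7) = 6. P is now [[1, 2, 4], [5, 8], [7]].
Step i=6: Q has 6 at row 2, column 2; remove 8 from row 2 of P and reverse-bump: 8 enters row 1 and ejects 4. So w(6) = 4. P is now [[1, 2, 8], [5], [7]].
Step i=5: Q has 5 at row 1, column 3; remove that cell from P, ejecting 8. So w(5) = 8. P is now [[1, 2], [5], [7]].
Step i=4: Q has 4 at row 3, column 1; remove 7 from row 3 of P and reverse-bump: 7 enters row 2 and ejects 5; 5 enters row 1 and ejects 2. So w(4) = 2. P is now [[1, 5], [7]].
Step i=3: Q has 3 at row 2, column 1; remove 7 from row 2 of P and reverse-bump: 7 enters row 1 and ejects 5. So w(3) = 5. P is now [[1, 7]].
Step i=2: Q has 2 at row 1, column 2; remove that cell from P, ejecting 7. So w(2) = 7. P is now [[1]].
Step i=1: Q has 1 at row 1, column 1; remove that cell from P, ejecting 1. So w(1) = 1. P is now [].

So w = 1 7 5 2 8 4 6 3.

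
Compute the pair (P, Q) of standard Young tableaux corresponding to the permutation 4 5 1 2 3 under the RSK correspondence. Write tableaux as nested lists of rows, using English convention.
Insert each entry of the permutation into P by Schensted row insertion, recording in Q the position of each new cell.

Insert 4: appended to row 1. P = [[4]], Q = [[1]].
Insert 5: appended to row 1. P = [[4, 5]], Q = [[1, 2]].
Insert 1: 1 bumps 4 from row 1; 4 starts row 2. P = [[1, 5], [4]], Q = [[1, 2], [3]].
Insert 2: 2 bumps 5 from row 1; 5 appends to row 2. P = [[1, 2], [4, 5]], Q = [[1, 2], [3, 4]].
Insert 3: appended to row 1. P = [[1, 2, 3], [4, 5]], Q = [[1, 2, 5], [3, 4]].

So P = [[1, 2, 3], [4, 5]], Q = [[1, 2, 5], [3, 4]].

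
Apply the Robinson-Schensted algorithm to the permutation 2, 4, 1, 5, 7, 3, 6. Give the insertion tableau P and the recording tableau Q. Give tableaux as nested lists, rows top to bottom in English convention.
P = [[1, 3, 5, 6], [2, 4, 7]], Q = [[1, 2, 4, 5], [3, 6, 7]]

Insert each entry of the permutation into P by Schensted row insertion, recording in Q the position of each new cell.

Insert 2: appended to row 1. P = [[2]], Q = [[1]].
Insert 4: appended to row 1. P = [[2, 4]], Q = [[1, 2]].
Insert 1: 1 bumps 2 from row 1; 2 starts row 2. P = [[1, 4], [2]], Q = [[1, 2], [3]].
Insert 5: appended to row 1. P = [[1, 4, 5], [2]], Q = [[1, 2, 4], [3]].
Insert 7: appended to row 1. P = [[1, 4, 5, 7], [2]], Q = [[1, 2, 4, 5], [3]].
Insert 3: 3 bumps 4 from row 1; 4 appends to row 2. P = [[1, 3, 5, 7], [2, 4]], Q = [[1, 2, 4, 5], [3, 6]].
Insert 6: 6 bumps 7 from row 1; 7 appends to row 2. P = [[1, 3, 5, 6], [2, 4, 7]], Q = [[1, 2, 4, 5], [3, 6, 7]].

So P = [[1, 3, 5, 6], [2, 4, 7]], Q = [[1, 2, 4, 5], [3, 6, 7]].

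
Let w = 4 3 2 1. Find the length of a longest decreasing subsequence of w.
4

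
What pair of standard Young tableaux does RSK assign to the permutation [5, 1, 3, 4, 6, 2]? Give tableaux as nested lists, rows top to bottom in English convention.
Insert each entry of the permutation into P by Schensted row insertion, recording in Q the position of each new cell.

After inserting 5: P = [[5]].
After inserting 1: P = [[1], [5]].
After inserting 3: P = [[1, 3], [5]].
After inserting 4: P = [[1, 3, 4], [5]].
After inserting 6: P = [[1, 3, 4, 6], [5]].
After inserting 2: P = [[1, 2, 4, 6], [3], [5]].

So P = [[1, 2, 4, 6], [3], [5]], Q = [[1, 3, 4, 5], [2], [6]].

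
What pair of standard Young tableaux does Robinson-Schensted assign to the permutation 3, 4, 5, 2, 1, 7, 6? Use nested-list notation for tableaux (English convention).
P = [[1, 4, 5, 6], [2, 7], [3]], Q = [[1, 2, 3, 6], [4, 7], [5]]

Insert each entry of the permutation into P by Schensted row insertion, recording in Q the position of each new cell.

Insert 3: appended to row 1. P = [[3]].
Insert 4: appended to row 1. P = [[3, 4]].
Insert 5: appended to row 1. P = [[3, 4, 5]].
Insert 2: 2 bumps 3 from row 1; 3 starts row 2. P = [[2, 4, 5], [3]].
Insert 1: 1 bumps 2 from row 1; 2 bumps 3 from row 2; 3 starts row 3. P = [[1, 4, 5], [2], [3]].
Insert 7: appended to row 1. P = [[1, 4, 5, 7], [2], [3]].
Insert 6: 6 bumps 7 from row 1; 7 appends to row 2. P = [[1, 4, 5, 6], [2, 7], [3]].

So P = [[1, 4, 5, 6], [2, 7], [3]], Q = [[1, 2, 3, 6], [4, 7], [5]].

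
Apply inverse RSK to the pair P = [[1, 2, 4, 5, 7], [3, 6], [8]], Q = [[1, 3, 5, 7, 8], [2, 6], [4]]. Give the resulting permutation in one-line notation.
Reverse the RSK construction: for i from n down to 1, find the cell of Q containing i, remove the entry at that cell from P, and reverse-bump it up through P; the value ejected from row 1 is w(i).

Step i=8: Q has 8 at row 1, column 5; remove that cell from P, ejecting 7. So w(8) = 7. P is now [[1, 2, 4, 5], [3, 6], [8]].
Step i=7: Q has 7 at row 1, column 4; remove that cell from P, ejecting 5. So w(7) = 5. P is now [[1, 2, 4], [3, 6], [8]].
Step i=6: Q has 6 at row 2, column 2; remove 6 from row 2 of P and reverse-bump: 6 enters row 1 and ejects 4. So w(6) = 4. P is now [[1, 2, 6], [3], [8]].
Step i=5: Q has 5 at row 1, column 3; remove that cell from P, ejecting 6. So w(5) = 6. P is now [[1, 2], [3], [8]].
Step i=4: Q has 4 at row 3, column 1; remove 8 from row 3 of P and reverse-bump: 8 enters row 2 and ejects 3; 3 enters row 1 and ejects 2. So w(4) = 2. P is now [[1, 3], [8]].
Step i=3: Q has 3 at row 1, column 2; remove that cell from P, ejecting 3. So w(3) = 3. P is now [[1], [8]].
Step i=2: Q has 2 at row 2, column 1; remove 8 from row 2 of P and reverse-bump: 8 enters row 1 and ejects 1. So w(2) = 1. P is now [[8]].
Step i=1: Q has 1 at row 1, column 1; remove that cell from P, ejecting 8. So w(1) = 8. P is now [].

So w = 8 1 3 2 6 4 5 7.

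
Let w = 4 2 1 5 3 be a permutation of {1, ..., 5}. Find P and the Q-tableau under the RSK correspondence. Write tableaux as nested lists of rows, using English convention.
P = [[1, 3], [2, 5], [4]], Q = [[1, 4], [2, 5], [3]]

Insert each entry of the permutation into P by Schensted row insertion, recording in Q the position of each new cell.

Insert 4: appended to row 1. P = [[4]].
Insert 2: 2 bumps 4 from row 1; 4 starts row 2. P = [[2], [4]].
Insert 1: 1 bumps 2 from row 1; 2 bumps 4 from row 2; 4 starts row 3. P = [[1], [2], [4]].
Insert 5: appended to row 1. P = [[1, 5], [2], [4]].
Insert 3: 3 bumps 5 from row 1; 5 appends to row 2. P = [[1, 3], [2, 5], [4]].

So P = [[1, 3], [2, 5], [4]], Q = [[1, 4], [2, 5], [3]].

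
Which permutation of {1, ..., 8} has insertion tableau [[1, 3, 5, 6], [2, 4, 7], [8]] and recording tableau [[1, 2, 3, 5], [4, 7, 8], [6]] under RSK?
2 4 8 5 7 1 3 6

Reverse the RSK construction: for i from n down to 1, find the cell of Q containing i, remove the entry at that cell from P, and reverse-bump it up through P; the value ejected from row 1 is w(i).

Step i=8: Q has 8 at row 2, column 3; remove 7 from row 2 of P and reverse-bump: 7 enters row 1 and ejects 6. So w(8) = 6. P is now [[1, 3, 5, 7], [2, 4], [8]].
Step i=7: Q has 7 at row 2, column 2; remove 4 from row 2 of P and reverse-bump: 4 enters row 1 and ejects 3. So w(7) = 3. P is now [[1, 4, 5, 7], [2], [8]].
Step i=6: Q has 6 at row 3, column 1; remove 8 from row 3 of P and reverse-bump: 8 enters row 2 and ejects 2; 2 enters row 1 and ejects 1. So w(6) = 1. P is now [[2, 4, 5, 7], [8]].
Step i=5: Q has 5 at row 1, column 4; remove that cell from P, ejecting 7. So w(5) = 7. P is now [[2, 4, 5], [8]].
Step i=4: Q has 4 at row 2, column 1; remove 8 from row 2 of P and reverse-bump: 8 enters row 1 and ejects 5. So w(4) = 5. P is now [[2, 4, 8]].
Step i=3: Q has 3 at row 1, column 3; remove that cell from P, ejecting 8. So w(3) = 8. P is now [[2, 4]].
Step i=2: Q has 2 at row 1, column 2; remove that cell from P, ejecting 4. So w(2) = 4. P is now [[2]].
Step i=1: Q has 1 at row 1, column 1; remove that cell from P, ejecting 2. So w(1) = 2. P is now [].

So w = 2 4 8 5 7 1 3 6.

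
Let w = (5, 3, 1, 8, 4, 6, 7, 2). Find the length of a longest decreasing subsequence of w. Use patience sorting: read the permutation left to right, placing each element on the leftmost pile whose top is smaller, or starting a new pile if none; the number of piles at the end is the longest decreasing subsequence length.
5: new pile. tops = [5]
3: new pile. tops = [5, 3]
1: new pile. tops = [5, 3, 1]
8: onto pile 1 (replacing 5). tops = [8, 3, 1]
4: onto pile 2 (replacing 3). tops = [8, 4, 1]
6: onto pile 2 (replacing 4). tops = [8, 6, 1]
7: onto pile 2 (replacing 6). tops = [8, 7, 1]
2: onto pile 3 (replacing 1). tops = [8, 7, 2]

3 piles, so the longest decreasing subsequence has length 3.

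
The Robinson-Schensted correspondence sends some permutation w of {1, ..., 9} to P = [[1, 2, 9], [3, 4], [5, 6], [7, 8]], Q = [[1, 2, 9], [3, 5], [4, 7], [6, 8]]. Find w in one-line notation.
Reverse the RSK construction: for i from n down to 1, find the cell of Q containing i, remove the entry at that cell from P, and reverse-bump it up through P; the value ejected from row 1 is w(i).

Step i=9: Q has 9 at row 1, column 3; remove that cell from P, ejecting 9. So w(9) = 9. P is now [[1, 2], [3, 4], [5, 6], [7, 8]].
Step i=8: Q has 8 at row 4, column 2; remove 8 from row 4 of P and reverse-bump: 8 enters row 3 and ejects 6; 6 enters row 2 and ejects 4; 4 enters row 1 and ejects 2. So w(8) = 2. P is now [[1, 4], [3, 6], [5, 8], [7]].
Step i=7: Q has 7 at row 3, column 2; remove 8 from row 3 of P and reverse-bump: 8 enters row 2 and ejects 6; 6 enters row 1 and ejects 4. So w(7) = 4. P is now [[1, 6], [3, 8], [5], [7]].
Step i=6: Q has 6 at row 4, column 1; remove 7 from row 4 of P and reverse-bump: 7 enters row 3 and ejects 5; 5 enters row 2 and ejects 3; 3 enters row 1 and ejects 1. So w(6) = 1. P is now [[3, 6], [5, 8], [7]].
Step i=5: Q has 5 at row 2, column 2; remove 8 from row 2 of P and reverse-bump: 8 enters row 1 and ejects 6. So w(5) = 6. P is now [[3, 8], [5], [7]].
Step i=4: Q has 4 at row 3, column 1; remove 7 from row 3 of P and reverse-bump: 7 enters row 2 and ejects 5; 5 enters row 1 and ejects 3. So w(4) = 3. P is now [[5, 8], [7]].
Step i=3: Q has 3 at row 2, column 1; remove 7 from row 2 of P and reverse-bump: 7 enters row 1 and ejects 5. So w(3) = 5. P is now [[7, 8]].
Step i=2: Q has 2 at row 1, column 2; remove that cell from P, ejecting 8. So w(2) = 8. P is now [[7]].
Step i=1: Q has 1 at row 1, column 1; remove that cell from P, ejecting 7. So w(1) = 7. P is now [].

So w = 7 8 5 3 6 1 4 2 9.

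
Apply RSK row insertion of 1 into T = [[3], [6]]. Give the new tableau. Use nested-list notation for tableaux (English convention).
[[1], [3], [6]]

In row 1, 1 replaces 3 (the leftmost entry greater than 1); 3 is bumped to row 2. In row 2, 3 replaces 6 (the leftmost entry greater than 3); 6 is bumped to row 3. 6 starts a new row 3. The new tableau is [[1], [3], [6]].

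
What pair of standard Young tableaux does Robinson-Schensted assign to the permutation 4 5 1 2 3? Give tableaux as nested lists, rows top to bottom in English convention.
P = [[1, 2, 3], [4, 5]], Q = [[1, 2, 5], [3, 4]]

Insert each entry of the permutation into P by Schensted row insertion, recording in Q the position of each new cell.

Insert 4: appended to row 1. P = [[4]].
Insert 5: appended to row 1. P = [[4, 5]].
Insert 1: 1 bumps 4 from row 1; 4 starts row 2. P = [[1, 5], [4]].
Insert 2: 2 bumps 5 from row 1; 5 appends to row 2. P = [[1, 2], [4, 5]].
Insert 3: appended to row 1. P = [[1, 2, 3], [4, 5]].

So P = [[1, 2, 3], [4, 5]], Q = [[1, 2, 5], [3, 4]].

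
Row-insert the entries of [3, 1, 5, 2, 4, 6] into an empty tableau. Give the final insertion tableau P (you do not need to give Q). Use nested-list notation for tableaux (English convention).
P = [[1, 2, 4, 6], [3, 5]]

Insert 3: appended to row 1. P = [[3]].
Insert 1: 1 bumps 3 from row 1; 3 starts row 2. P = [[1], [3]].
Insert 5: appended to row 1. P = [[1, 5], [3]].
Insert 2: 2 bumps 5 from row 1; 5 appends to row 2. P = [[1, 2], [3, 5]].
Insert 4: appended to row 1. P = [[1, 2, 4], [3, 5]].
Insert 6: appended to row 1. P = [[1, 2, 4, 6], [3, 5]].

So P = [[1, 2, 4, 6], [3, 5]].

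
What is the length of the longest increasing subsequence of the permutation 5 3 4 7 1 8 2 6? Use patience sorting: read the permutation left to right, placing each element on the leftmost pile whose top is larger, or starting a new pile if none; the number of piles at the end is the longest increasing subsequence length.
5: new pile. tops = [5]
3: onto pile 1 (replacing 5). tops = [3]
4: new pile. tops = [3, 4]
7: new pile. tops = [3, 4, 7]
1: onto pile 1 (replacing 3). tops = [1, 4, 7]
8: new pile. tops = [1, 4, 7, 8]
2: onto pile 2 (replacing 4). tops = [1, 2, 7, 8]
6: onto pile 3 (replacing 7). tops = [1, 2, 6, 8]

4 piles, so the longest increasing subsequence has length 4.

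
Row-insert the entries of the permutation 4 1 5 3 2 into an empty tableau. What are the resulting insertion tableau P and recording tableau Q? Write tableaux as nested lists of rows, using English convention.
Insert each entry of the permutation into P by Schensted row insertion, recording in Q the position of each new cell.

After inserting 4: P = [[4]].
After inserting 1: P = [[1], [4]].
After inserting 5: P = [[1, 5], [4]].
After inserting 3: P = [[1, 3], [4, 5]].
After inserting 2: P = [[1, 2], [3, 5], [4]].

So P = [[1, 2], [3, 5], [4]], Q = [[1, 3], [2, 4], [5]].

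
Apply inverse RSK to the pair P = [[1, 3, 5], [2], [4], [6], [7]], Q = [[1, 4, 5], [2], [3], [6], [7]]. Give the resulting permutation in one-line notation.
7 6 2 4 5 3 1

Reverse the RSK construction: for i from n down to 1, find the cell of Q containing i, remove the entry at that cell from P, and reverse-bump it up through P; the value ejected from row 1 is w(i).

Step i=7: Q has 7 at row 5, column 1; remove 7 from row 5 of P and reverse-bump: 7 enters row 4 and ejects 6; 6 enters row 3 and ejects 4; 4 enters row 2 and ejects 2; 2 enters row 1 and ejects 1. So w(7) = 1. P is now [[2, 3, 5], [4], [6], [7]].
Step i=6: Q has 6 at row 4, column 1; remove 7 from row 4 of P and reverse-bump: 7 enters row 3 and ejects 6; 6 enters row 2 and ejects 4; 4 enters row 1 and ejects 3. So w(6) = 3. P is now [[2, 4, 5], [6], [7]].
Step i=5: Q has 5 at row 1, column 3; remove that cell from P, ejecting 5. So w(5) = 5. P is now [[2, 4], [6], [7]].
Step i=4: Q has 4 at row 1, column 2; remove that cell from P, ejecting 4. So w(4) = 4. P is now [[2], [6], [7]].
Step i=3: Q has 3 at row 3, column 1; remove 7 from row 3 of P and reverse-bump: 7 enters row 2 and ejects 6; 6 enters row 1 and ejects 2. So w(3) = 2. P is now [[6], [7]].
Step i=2: Q has 2 at row 2, column 1; remove 7 from row 2 of P and reverse-bump: 7 enters row 1 and ejects 6. So w(2) = 6. P is now [[7]].
Step i=1: Q has 1 at row 1, column 1; remove that cell from P, ejecting 7. So w(1) = 7. P is now [].

So w = 7 6 2 4 5 3 1.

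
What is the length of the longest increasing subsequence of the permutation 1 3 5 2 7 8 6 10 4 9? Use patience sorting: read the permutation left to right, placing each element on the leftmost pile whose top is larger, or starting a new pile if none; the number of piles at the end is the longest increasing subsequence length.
1: new pile. tops = [1]
3: new pile. tops = [1, 3]
5: new pile. tops = [1, 3, 5]
2: onto pile 2 (replacing 3). tops = [1, 2, 5]
7: new pile. tops = [1, 2, 5, 7]
8: new pile. tops = [1, 2, 5, 7, 8]
6: onto pile 4 (replacing 7). tops = [1, 2, 5, 6, 8]
10: new pile. tops = [1, 2, 5, 6, 8, 10]
4: onto pile 3 (replacing 5). tops = [1, 2, 4, 6, 8, 10]
9: onto pile 6 (replacing 10). tops = [1, 2, 4, 6, 8, 9]

6 piles, so the longest increasing subsequence has length 6.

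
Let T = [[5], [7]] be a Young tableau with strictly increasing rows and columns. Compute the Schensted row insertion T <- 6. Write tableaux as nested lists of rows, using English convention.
[[5, 6], [7]]

6 is larger than every entry of row 1, so it is appended to row 1. The new tableau is [[5, 6], [7]].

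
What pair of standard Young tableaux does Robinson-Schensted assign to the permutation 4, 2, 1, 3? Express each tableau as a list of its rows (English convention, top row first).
Insert each entry of the permutation into P by Schensted row insertion, recording in Q the position of each new cell.

Insert 4: appended to row 1. P = [[4]].
Insert 2: 2 bumps 4 from row 1; 4 starts row 2. P = [[2], [4]].
Insert 1: 1 bumps 2 from row 1; 2 bumps 4 from row 2; 4 starts row 3. P = [[1], [2], [4]].
Insert 3: appended to row 1. P = [[1, 3], [2], [4]].

So P = [[1, 3], [2], [4]], Q = [[1, 4], [2], [3]].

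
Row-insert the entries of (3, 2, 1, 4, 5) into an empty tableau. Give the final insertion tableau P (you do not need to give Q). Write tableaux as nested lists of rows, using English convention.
P = [[1, 4, 5], [2], [3]]

Insert 3: appended to row 1. P = [[3]].
Insert 2: 2 bumps 3 from row 1; 3 starts row 2. P = [[2], [3]].
Insert 1: 1 bumps 2 from row 1; 2 bumps 3 from row 2; 3 starts row 3. P = [[1], [2], [3]].
Insert 4: appended to row 1. P = [[1, 4], [2], [3]].
Insert 5: appended to row 1. P = [[1, 4, 5], [2], [3]].

So P = [[1, 4, 5], [2], [3]].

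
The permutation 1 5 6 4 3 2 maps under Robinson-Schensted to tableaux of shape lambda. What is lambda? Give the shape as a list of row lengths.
[3, 1, 1, 1]

RSK row insertion gives P = [[1, 2, 6], [3], [4], [5]], which has shape [3, 1, 1, 1].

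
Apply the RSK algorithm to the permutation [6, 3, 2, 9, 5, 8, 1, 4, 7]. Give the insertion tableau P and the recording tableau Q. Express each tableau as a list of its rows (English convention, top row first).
Insert each entry of the permutation into P by Schensted row insertion, recording in Q the position of each new cell.

After inserting 6: P = [[6]].
After inserting 3: P = [[3], [6]].
After inserting 2: P = [[2], [3], [6]].
After inserting 9: P = [[2, 9], [3], [6]].
After inserting 5: P = [[2, 5], [3, 9], [6]].
After inserting 8: P = [[2, 5, 8], [3, 9], [6]].
After inserting 1: P = [[1, 5, 8], [2, 9], [3], [6]].
After inserting 4: P = [[1, 4, 8], [2, 5], [3, 9], [6]].
After inserting 7: P = [[1, 4, 7], [2, 5, 8], [3, 9], [6]].

So P = [[1, 4, 7], [2, 5, 8], [3, 9], [6]], Q = [[1, 4, 6], [2, 5, 9], [3, 8], [7]].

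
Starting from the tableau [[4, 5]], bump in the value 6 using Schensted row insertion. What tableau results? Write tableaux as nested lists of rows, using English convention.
[[4, 5, 6]]

6 is larger than every entry of row 1, so it is appended to row 1. The new tableau is [[4, 5, 6]].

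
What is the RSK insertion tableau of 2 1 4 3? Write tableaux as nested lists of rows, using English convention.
After inserting 2: P = [[2]].
After inserting 1: P = [[1], [2]].
After inserting 4: P = [[1, 4], [2]].
After inserting 3: P = [[1, 3], [2, 4]].

So P = [[1, 3], [2, 4]].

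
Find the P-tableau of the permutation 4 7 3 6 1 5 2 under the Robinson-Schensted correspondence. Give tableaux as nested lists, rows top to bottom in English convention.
P = [[1, 2], [3, 5], [4, 6], [7]]

Insert 4: appended to row 1. P = [[4]].
Insert 7: appended to row 1. P = [[4, 7]].
Insert 3: 3 bumps 4 from row 1; 4 starts row 2. P = [[3, 7], [4]].
Insert 6: 6 bumps 7 from row 1; 7 appends to row 2. P = [[3, 6], [4, 7]].
Insert 1: 1 bumps 3 from row 1; 3 bumps 4 from row 2; 4 starts row 3. P = [[1, 6], [3, 7], [4]].
Insert 5: 5 bumps 6 from row 1; 6 bumps 7 from row 2; 7 appends to row 3. P = [[1, 5], [3, 6], [4, 7]].
Insert 2: 2 bumps 5 from row 1; 5 bumps 6 from row 2; 6 bumps 7 from row 3; 7 starts row 4. P = [[1, 2], [3, 5], [4, 6], [7]].

So P = [[1, 2], [3, 5], [4, 6], [7]].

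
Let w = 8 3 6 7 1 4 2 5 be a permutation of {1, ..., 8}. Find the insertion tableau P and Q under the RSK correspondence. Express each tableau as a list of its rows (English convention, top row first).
P = [[1, 2, 5], [3, 4, 7], [6], [8]], Q = [[1, 3, 4], [2, 6, 8], [5], [7]]

Insert each entry of the permutation into P by Schensted row insertion, recording in Q the position of each new cell.

After inserting 8: P = [[8]].
After inserting 3: P = [[3], [8]].
After inserting 6: P = [[3, 6], [8]].
After inserting 7: P = [[3, 6, 7], [8]].
After inserting 1: P = [[1, 6, 7], [3], [8]].
After inserting 4: P = [[1, 4, 7], [3, 6], [8]].
After inserting 2: P = [[1, 2, 7], [3, 4], [6], [8]].
After inserting 5: P = [[1, 2, 5], [3, 4, 7], [6], [8]].

So P = [[1, 2, 5], [3, 4, 7], [6], [8]], Q = [[1, 3, 4], [2, 6, 8], [5], [7]].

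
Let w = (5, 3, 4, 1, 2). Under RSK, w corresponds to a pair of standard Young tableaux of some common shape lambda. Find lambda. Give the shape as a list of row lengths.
Row-insert each entry into an empty tableau.

After inserting 5: P = [[5]].
After inserting 3: P = [[3], [5]].
After inserting 4: P = [[3, 4], [5]].
After inserting 1: P = [[1, 4], [3], [5]].
After inserting 2: P = [[1, 2], [3, 4], [5]].

The final insertion tableau P = [[1, 2], [3, 4], [5]] has shape [2, 2, 1].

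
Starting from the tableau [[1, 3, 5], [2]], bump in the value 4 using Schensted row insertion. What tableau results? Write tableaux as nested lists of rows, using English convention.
In row 1, 4 replaces 5 (the leftmost entry greater than 4); 5 is bumped to row 2. 5 is appended to row 2. The new tableau is [[1, 3, 4], [2, 5]].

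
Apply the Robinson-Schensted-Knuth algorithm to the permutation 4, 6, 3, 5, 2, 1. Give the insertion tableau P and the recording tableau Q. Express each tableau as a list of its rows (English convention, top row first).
Insert each entry of the permutation into P by Schensted row insertion, recording in Q the position of each new cell.

Insert 4: appended to row 1. P = [[4]], Q = [[1]].
Insert 6: appended to row 1. P = [[4, 6]], Q = [[1, 2]].
Insert 3: 3 bumps 4 from row 1; 4 starts row 2. P = [[3, 6], [4]], Q = [[1, 2], [3]].
Insert 5: 5 bumps 6 from row 1; 6 appends to row 2. P = [[3, 5], [4, 6]], Q = [[1, 2], [3, 4]].
Insert 2: 2 bumps 3 from row 1; 3 bumps 4 from row 2; 4 starts row 3. P = [[2, 5], [3, 6], [4]], Q = [[1, 2], [3, 4], [5]].
Insert 1: 1 bumps 2 from row 1; 2 bumps 3 from row 2; 3 bumps 4 from row 3; 4 starts row 4. P = [[1, 5], [2, 6], [3], [4]], Q = [[1, 2], [3, 4], [5], [6]].

So P = [[1, 5], [2, 6], [3], [4]], Q = [[1, 2], [3, 4], [5], [6]].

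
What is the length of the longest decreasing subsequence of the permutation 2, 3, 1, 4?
2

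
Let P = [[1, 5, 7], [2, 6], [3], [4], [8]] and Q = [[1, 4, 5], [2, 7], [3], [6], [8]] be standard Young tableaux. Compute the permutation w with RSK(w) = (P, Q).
8 4 3 6 7 2 5 1

Reverse the RSK construction: for i from n down to 1, find the cell of Q containing i, remove the entry at that cell from P, and reverse-bump it up through P; the value ejected from row 1 is w(i).

Step i=8: Q has 8 at row 5, column 1; remove 8 from row 5 of P and reverse-bump: 8 enters row 4 and ejects 4; 4 enters row 3 and ejects 3; 3 enters row 2 and ejects 2; 2 enters row 1 and ejects 1. So w(8) = 1. P is now [[2, 5, 7], [3, 6], [4], [8]].
Step i=7: Q has 7 at row 2, column 2; remove 6 from row 2 of P and reverse-bump: 6 enters row 1 and ejects 5. So w(7) = 5. P is now [[2, 6, 7], [3], [4], [8]].
Step i=6: Q has 6 at row 4, column 1; remove 8 from row 4 of P and reverse-bump: 8 enters row 3 and ejects 4; 4 enters row 2 and ejects 3; 3 enters row 1 and ejects 2. So w(6) = 2. P is now [[3, 6, 7], [4], [8]].
Step i=5: Q has 5 at row 1, column 3; remove that cell from P, ejecting 7. So w(5) = 7. P is now [[3, 6], [4], [8]].
Step i=4: Q has 4 at row 1, column 2; remove that cell from P, ejecting 6. So w(4) = 6. P is now [[3], [4], [8]].
Step i=3: Q has 3 at row 3, column 1; remove 8 from row 3 of P and reverse-bump: 8 enters row 2 and ejects 4; 4 enters row 1 and ejects 3. So w(3) = 3. P is now [[4], [8]].
Step i=2: Q has 2 at row 2, column 1; remove 8 from row 2 of P and reverse-bump: 8 enters row 1 and ejects 4. So w(2) = 4. P is now [[8]].
Step i=1: Q has 1 at row 1, column 1; remove that cell from P, ejecting 8. So w(1) = 8. P is now [].

So w = 8 4 3 6 7 2 5 1.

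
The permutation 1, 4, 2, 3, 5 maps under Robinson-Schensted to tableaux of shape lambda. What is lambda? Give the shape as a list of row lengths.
[4, 1]

Row-insert each entry into an empty tableau.

After inserting 1: P = [[1]].
After inserting 4: P = [[1, 4]].
After inserting 2: P = [[1, 2], [4]].
After inserting 3: P = [[1, 2, 3], [4]].
After inserting 5: P = [[1, 2, 3, 5], [4]].

The final insertion tableau P = [[1, 2, 3, 5], [4]] has shape [4, 1].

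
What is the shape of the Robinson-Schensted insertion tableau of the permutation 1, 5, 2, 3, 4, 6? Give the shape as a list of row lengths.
[5, 1]

Row-insert each entry into an empty tableau.

After inserting 1: P = [[1]].
After inserting 5: P = [[1, 5]].
After inserting 2: P = [[1, 2], [5]].
After inserting 3: P = [[1, 2, 3], [5]].
After inserting 4: P = [[1, 2, 3, 4], [5]].
After inserting 6: P = [[1, 2, 3, 4, 6], [5]].

The final insertion tableau P = [[1, 2, 3, 4, 6], [5]] has shape [5, 1].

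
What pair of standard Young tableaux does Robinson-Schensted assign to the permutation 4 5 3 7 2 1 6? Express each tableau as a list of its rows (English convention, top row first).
P = [[1, 5, 6], [2, 7], [3], [4]], Q = [[1, 2, 4], [3, 7], [5], [6]]

Insert each entry of the permutation into P by Schensted row insertion, recording in Q the position of each new cell.

Insert 4: appended to row 1. P = [[4]].
Insert 5: appended to row 1. P = [[4, 5]].
Insert 3: 3 bumps 4 from row 1; 4 starts row 2. P = [[3, 5], [4]].
Insert 7: appended to row 1. P = [[3, 5, 7], [4]].
Insert 2: 2 bumps 3 from row 1; 3 bumps 4 from row 2; 4 starts row 3. P = [[2, 5, 7], [3], [4]].
Insert 1: 1 bumps 2 from row 1; 2 bumps 3 from row 2; 3 bumps 4 from row 3; 4 starts row 4. P = [[1, 5, 7], [2], [3], [4]].
Insert 6: 6 bumps 7 from row 1; 7 appends to row 2. P = [[1, 5, 6], [2, 7], [3], [4]].

So P = [[1, 5, 6], [2, 7], [3], [4]], Q = [[1, 2, 4], [3, 7], [5], [6]].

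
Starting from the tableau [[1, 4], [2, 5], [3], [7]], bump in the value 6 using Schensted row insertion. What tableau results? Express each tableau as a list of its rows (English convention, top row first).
6 is larger than every entry of row 1, so it is appended to row 1. The new tableau is [[1, 4, 6], [2, 5], [3], [7]].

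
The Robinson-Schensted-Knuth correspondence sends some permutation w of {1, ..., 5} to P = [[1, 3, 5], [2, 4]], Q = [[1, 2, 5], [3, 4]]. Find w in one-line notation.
Reverse RSK: for i = n, n-1, ..., 1, locate i in Q, remove the corresponding corner cell from P, and reverse-bump its entry up through P; the value ejected from row 1 is w(i).

So w = 2 4 1 3 5.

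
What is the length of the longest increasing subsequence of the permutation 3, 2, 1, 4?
2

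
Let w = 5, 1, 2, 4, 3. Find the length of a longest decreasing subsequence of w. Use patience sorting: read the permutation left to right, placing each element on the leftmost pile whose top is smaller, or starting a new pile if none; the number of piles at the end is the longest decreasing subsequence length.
5: new pile. tops = [5]
1: new pile. tops = [5, 1]
2: onto pile 2 (replacing 1). tops = [5, 2]
4: onto pile 2 (replacing 2). tops = [5, 4]
3: new pile. tops = [5, 4, 3]

3 piles, so the longest decreasing subsequence has length 3.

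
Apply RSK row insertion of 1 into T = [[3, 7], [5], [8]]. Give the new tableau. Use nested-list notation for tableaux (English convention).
[[1, 7], [3], [5], [8]]

In row 1, 1 replaces 3 (the leftmost entry greater than 1); 3 is bumped to row 2. In row 2, 3 replaces 5 (the leftmost entry greater than 3); 5 is bumped to row 3. In row 3, 5 replaces 8 (the leftmost entry greater than 5); 8 is bumped to row 4. 8 starts a new row 4. The new tableau is [[1, 7], [3], [5], [8]].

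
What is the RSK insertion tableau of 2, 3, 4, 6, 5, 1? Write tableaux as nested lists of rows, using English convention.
P = [[1, 3, 4, 5], [2], [6]]

Insert 2: appended to row 1. P = [[2]].
Insert 3: appended to row 1. P = [[2, 3]].
Insert 4: appended to row 1. P = [[2, 3, 4]].
Insert 6: appended to row 1. P = [[2, 3, 4, 6]].
Insert 5: 5 bumps 6 from row 1; 6 starts row 2. P = [[2, 3, 4, 5], [6]].
Insert 1: 1 bumps 2 from row 1; 2 bumps 6 from row 2; 6 starts row 3. P = [[1, 3, 4, 5], [2], [6]].

So P = [[1, 3, 4, 5], [2], [6]].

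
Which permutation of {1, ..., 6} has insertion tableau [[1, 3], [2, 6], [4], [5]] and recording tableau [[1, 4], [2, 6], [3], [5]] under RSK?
5 4 2 6 1 3

Reverse RSK: for i = n, n-1, ..., 1, locate i in Q, remove the corresponding corner cell from P, and reverse-bump its entry up through P; the value ejected from row 1 is w(i).

So w = 5 4 2 6 1 3.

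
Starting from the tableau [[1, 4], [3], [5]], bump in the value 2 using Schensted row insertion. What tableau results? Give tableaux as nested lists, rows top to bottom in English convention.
In row 1, 2 replaces 4 (the leftmost entry greater than 2); 4 is bumped to row 2. 4 is appended to row 2. The new tableau is [[1, 2], [3, 4], [5]].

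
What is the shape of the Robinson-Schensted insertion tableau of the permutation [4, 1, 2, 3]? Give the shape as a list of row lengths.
[3, 1]

RSK row insertion gives P = [[1, 2, 3], [4]], which has shape [3, 1].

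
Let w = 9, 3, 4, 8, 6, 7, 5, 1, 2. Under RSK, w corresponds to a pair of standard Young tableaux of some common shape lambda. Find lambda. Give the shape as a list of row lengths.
[4, 2, 1, 1, 1]

Row-insert each entry into an empty tableau.

After inserting 9: P = [[9]].
After inserting 3: P = [[3], [9]].
After inserting 4: P = [[3, 4], [9]].
After inserting 8: P = [[3, 4, 8], [9]].
After inserting 6: P = [[3, 4, 6], [8], [9]].
After inserting 7: P = [[3, 4, 6, 7], [8], [9]].
After inserting 5: P = [[3, 4, 5, 7], [6], [8], [9]].
After inserting 1: P = [[1, 4, 5, 7], [3], [6], [8], [9]].
After inserting 2: P = [[1, 2, 5, 7], [3, 4], [6], [8], [9]].

The final insertion tableau P = [[1, 2, 5, 7], [3, 4], [6], [8], [9]] has shape [4, 2, 1, 1, 1].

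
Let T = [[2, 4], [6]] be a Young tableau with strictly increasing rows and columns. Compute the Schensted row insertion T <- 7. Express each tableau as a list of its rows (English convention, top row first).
[[2, 4, 7], [6]]

7 is larger than every entry of row 1, so it is appended to row 1. The new tableau is [[2, 4, 7], [6]].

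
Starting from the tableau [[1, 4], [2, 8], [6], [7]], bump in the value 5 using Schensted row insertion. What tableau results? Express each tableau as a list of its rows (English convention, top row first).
5 is larger than every entry of row 1, so it is appended to row 1. The new tableau is [[1, 4, 5], [2, 8], [6], [7]].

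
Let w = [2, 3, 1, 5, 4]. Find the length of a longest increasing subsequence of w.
3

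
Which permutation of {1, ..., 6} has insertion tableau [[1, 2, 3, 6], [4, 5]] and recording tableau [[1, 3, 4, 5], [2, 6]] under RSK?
4 1 2 5 6 3

Reverse the RSK construction: for i from n down to 1, find the cell of Q containing i, remove the entry at that cell from P, and reverse-bump it up through P; the value ejected from row 1 is w(i).

Step i=6: Q has 6 at row 2, column 2; remove 5 from row 2 of P and reverse-bump: 5 enters row 1 and ejects 3. So w(6) = 3. P is now [[1, 2, 5, 6], [4]].
Step i=5: Q has 5 at row 1, column 4; remove that cell from P, ejecting 6. So w(5) = 6. P is now [[1, 2, 5], [4]].
Step i=4: Q has 4 at row 1, column 3; remove that cell from P, ejecting 5. So w(4) = 5. P is now [[1, 2], [4]].
Step i=3: Q has 3 at row 1, column 2; remove that cell from P, ejecting 2. So w(3) = 2. P is now [[1], [4]].
Step i=2: Q has 2 at row 2, column 1; remove 4 from row 2 of P and reverse-bump: 4 enters row 1 and ejects 1. So w(2) = 1. P is now [[4]].
Step i=1: Q has 1 at row 1, column 1; remove that cell from P, ejecting 4. So w(1) = 4. P is now [].

So w = 4 1 2 5 6 3.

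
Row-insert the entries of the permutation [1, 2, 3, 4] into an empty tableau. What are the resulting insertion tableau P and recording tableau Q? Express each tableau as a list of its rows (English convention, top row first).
P = [[1, 2, 3, 4]], Q = [[1, 2, 3, 4]]

Insert each entry of the permutation into P by Schensted row insertion, recording in Q the position of each new cell.

Insert 1: appended to row 1. P = [[1]].
Insert 2: appended to row 1. P = [[1, 2]].
Insert 3: appended to row 1. P = [[1, 2, 3]].
Insert 4: appended to row 1. P = [[1, 2, 3, 4]].

So P = [[1, 2, 3, 4]], Q = [[1, 2, 3, 4]].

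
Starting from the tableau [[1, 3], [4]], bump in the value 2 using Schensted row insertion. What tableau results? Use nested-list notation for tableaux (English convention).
[[1, 2], [3], [4]]

In row 1, 2 replaces 3 (the leftmost entry greater than 2); 3 is bumped to row 2. In row 2, 3 replaces 4 (the leftmost entry greater than 3); 4 is bumped to row 3. 4 starts a new row 3. The new tableau is [[1, 2], [3], [4]].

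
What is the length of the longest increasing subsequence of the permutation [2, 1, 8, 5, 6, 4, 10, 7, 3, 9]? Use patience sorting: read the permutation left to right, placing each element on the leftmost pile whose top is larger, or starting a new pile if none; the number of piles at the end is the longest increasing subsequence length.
5

2: new pile. tops = [2]
1: onto pile 1 (replacing 2). tops = [1]
8: new pile. tops = [1, 8]
5: onto pile 2 (replacing 8). tops = [1, 5]
6: new pile. tops = [1, 5, 6]
4: onto pile 2 (replacing 5). tops = [1, 4, 6]
10: new pile. tops = [1, 4, 6, 10]
7: onto pile 4 (replacing 10). tops = [1, 4, 6, 7]
3: onto pile 2 (replacing 4). tops = [1, 3, 6, 7]
9: new pile. tops = [1, 3, 6, 7, 9]

5 piles, so the longest increasing subsequence has length 5.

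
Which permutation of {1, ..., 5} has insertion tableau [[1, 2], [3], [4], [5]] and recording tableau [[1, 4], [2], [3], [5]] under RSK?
Reverse the RSK construction: for i from n down to 1, find the cell of Q containing i, remove the entry at that cell from P, and reverse-bump it up through P; the value ejected from row 1 is w(i).

Step i=5: Q has 5 at row 4, column 1; remove 5 from row 4 of P and reverse-bump: 5 enters row 3 and ejects 4; 4 enters row 2 and ejects 3; 3 enters row 1 and ejects 2. So w(5) = 2. P is now [[1, 3], [4], [5]].
Step i=4: Q has 4 at row 1, column 2; remove that cell from P, ejecting 3. So w(4) = 3. P is now [[1], [4], [5]].
Step i=3: Q has 3 at row 3, column 1; remove 5 from row 3 of P and reverse-bump: 5 enters row 2 and ejects 4; 4 enters row 1 and ejects 1. So w(3) = 1. P is now [[4], [5]].
Step i=2: Q has 2 at row 2, column 1; remove 5 from row 2 of P and reverse-bump: 5 enters row 1 and ejects 4. So w(2) = 4. P is now [[5]].
Step i=1: Q has 1 at row 1, column 1; remove that cell from P, ejecting 5. So w(1) = 5. P is now [].

So w = 5 4 1 3 2.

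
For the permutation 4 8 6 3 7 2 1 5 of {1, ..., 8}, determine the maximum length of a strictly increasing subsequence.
3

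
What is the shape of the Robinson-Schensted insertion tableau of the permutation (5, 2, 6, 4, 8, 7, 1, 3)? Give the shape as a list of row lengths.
Row-insert each entry into an empty tableau.

After inserting 5: P = [[5]].
After inserting 2: P = [[2], [5]].
After inserting 6: P = [[2, 6], [5]].
After inserting 4: P = [[2, 4], [5, 6]].
After inserting 8: P = [[2, 4, 8], [5, 6]].
After inserting 7: P = [[2, 4, 7], [5, 6, 8]].
After inserting 1: P = [[1, 4, 7], [2, 6, 8], [5]].
After inserting 3: P = [[1, 3, 7], [2, 4, 8], [5, 6]].

The final insertion tableau P = [[1, 3, 7], [2, 4, 8], [5, 6]] has shape [3, 3, 2].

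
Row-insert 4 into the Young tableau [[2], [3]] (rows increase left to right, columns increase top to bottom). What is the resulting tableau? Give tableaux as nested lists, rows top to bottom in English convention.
[[2, 4], [3]]

4 is larger than every entry of row 1, so it is appended to row 1. The new tableau is [[2, 4], [3]].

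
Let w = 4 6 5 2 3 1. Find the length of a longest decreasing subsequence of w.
4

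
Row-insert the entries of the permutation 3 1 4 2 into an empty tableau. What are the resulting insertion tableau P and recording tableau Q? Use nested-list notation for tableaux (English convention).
P = [[1, 2], [3, 4]], Q = [[1, 3], [2, 4]]

Insert each entry of the permutation into P by Schensted row insertion, recording in Q the position of each new cell.

Insert 3: appended to row 1. P = [[3]].
Insert 1: 1 bumps 3 from row 1; 3 starts row 2. P = [[1], [3]].
Insert 4: appended to row 1. P = [[1, 4], [3]].
Insert 2: 2 bumps 4 from row 1; 4 appends to row 2. P = [[1, 2], [3, 4]].

So P = [[1, 2], [3, 4]], Q = [[1, 3], [2, 4]].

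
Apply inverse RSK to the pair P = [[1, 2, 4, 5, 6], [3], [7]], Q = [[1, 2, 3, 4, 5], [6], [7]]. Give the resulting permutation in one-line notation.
Reverse the RSK construction: for i from n down to 1, find the cell of Q containing i, remove the entry at that cell from P, and reverse-bump it up through P; the value ejected from row 1 is w(i).

Step i=7: Q has 7 at row 3, column 1; remove 7 from row 3 of P and reverse-bump: 7 enters row 2 and ejects 3; 3 enters row 1 and ejects 2. So w(7) = 2. P is now [[1, 3, 4, 5, 6], [7]].
Step i=6: Q has 6 at row 2, column 1; remove 7 from row 2 of P and reverse-bump: 7 enters row 1 and ejects 6. So w(6) = 6. P is now [[1, 3, 4, 5, 7]].
Step i=5: Q has 5 at row 1, column 5; remove that cell from P, ejecting 7. So w(5) = 7. P is now [[1, 3, 4, 5]].
Step i=4: Q has 4 at row 1, column 4; remove that cell from P, ejecting 5. So w(4) = 5. P is now [[1, 3, 4]].
Step i=3: Q has 3 at row 1, column 3; remove that cell from P, ejecting 4. So w(3) = 4. P is now [[1, 3]].
Step i=2: Q has 2 at row 1, column 2; remove that cell from P, ejecting 3. So w(2) = 3. P is now [[1]].
Step i=1: Q has 1 at row 1, column 1; remove that cell from P, ejecting 1. So w(1) = 1. P is now [].

So w = 1 3 4 5 7 6 2.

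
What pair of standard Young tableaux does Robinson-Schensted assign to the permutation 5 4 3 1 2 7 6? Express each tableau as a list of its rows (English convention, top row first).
P = [[1, 2, 6], [3, 7], [4], [5]], Q = [[1, 5, 6], [2, 7], [3], [4]]

Insert each entry of the permutation into P by Schensted row insertion, recording in Q the position of each new cell.

After inserting 5: P = [[5]].
After inserting 4: P = [[4], [5]].
After inserting 3: P = [[3], [4], [5]].
After inserting 1: P = [[1], [3], [4], [5]].
After inserting 2: P = [[1, 2], [3], [4], [5]].
After inserting 7: P = [[1, 2, 7], [3], [4], [5]].
After inserting 6: P = [[1, 2, 6], [3, 7], [4], [5]].

So P = [[1, 2, 6], [3, 7], [4], [5]], Q = [[1, 5, 6], [2, 7], [3], [4]].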